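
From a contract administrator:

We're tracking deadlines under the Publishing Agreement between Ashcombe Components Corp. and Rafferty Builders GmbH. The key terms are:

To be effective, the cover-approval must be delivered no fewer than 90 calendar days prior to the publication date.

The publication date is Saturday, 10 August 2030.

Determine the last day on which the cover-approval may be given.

10 August 2030 minus 90 days is 12 May 2030.

12 May 2030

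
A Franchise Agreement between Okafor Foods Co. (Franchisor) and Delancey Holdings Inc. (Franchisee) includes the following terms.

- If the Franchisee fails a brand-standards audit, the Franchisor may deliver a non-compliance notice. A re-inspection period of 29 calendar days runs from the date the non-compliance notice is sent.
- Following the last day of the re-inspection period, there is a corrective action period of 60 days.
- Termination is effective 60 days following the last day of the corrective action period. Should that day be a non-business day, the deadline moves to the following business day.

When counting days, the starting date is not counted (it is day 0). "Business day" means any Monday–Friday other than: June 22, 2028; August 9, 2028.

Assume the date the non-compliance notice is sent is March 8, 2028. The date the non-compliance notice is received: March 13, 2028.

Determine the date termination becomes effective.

August 4, 2028

Adding 29 calendar days to March 8, 2028 gives April 6, 2028, which is the last day of the re-inspection period.
The last day of the corrective action period: 60 calendar days after April 6, 2028 is June 5, 2028.
The date termination becomes effective: 60 calendar days after June 5, 2028 is August 4, 2028. August 4, 2028 is a Friday and is not a listed holiday, so no roll-forward applies.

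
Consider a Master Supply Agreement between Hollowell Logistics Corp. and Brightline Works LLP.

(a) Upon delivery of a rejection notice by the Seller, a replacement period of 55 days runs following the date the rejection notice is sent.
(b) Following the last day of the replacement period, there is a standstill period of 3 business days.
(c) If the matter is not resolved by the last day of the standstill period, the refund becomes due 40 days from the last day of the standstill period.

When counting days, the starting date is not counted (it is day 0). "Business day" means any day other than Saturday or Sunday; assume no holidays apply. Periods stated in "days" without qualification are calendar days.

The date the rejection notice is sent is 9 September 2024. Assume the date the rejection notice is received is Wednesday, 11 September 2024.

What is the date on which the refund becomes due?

The last day of the replacement period: 55 calendar days after 9 September 2024 is 3 November 2024.
The last day of the standstill period: 3 business days after Sunday, 3 November 2024, skipping weekends — Nov 4, Nov 5, Nov 6 — lands on Wednesday, 6 November 2024.
The date on which the refund becomes due: 40 calendar days after 6 November 2024 is 16 December 2024.

16 December 2024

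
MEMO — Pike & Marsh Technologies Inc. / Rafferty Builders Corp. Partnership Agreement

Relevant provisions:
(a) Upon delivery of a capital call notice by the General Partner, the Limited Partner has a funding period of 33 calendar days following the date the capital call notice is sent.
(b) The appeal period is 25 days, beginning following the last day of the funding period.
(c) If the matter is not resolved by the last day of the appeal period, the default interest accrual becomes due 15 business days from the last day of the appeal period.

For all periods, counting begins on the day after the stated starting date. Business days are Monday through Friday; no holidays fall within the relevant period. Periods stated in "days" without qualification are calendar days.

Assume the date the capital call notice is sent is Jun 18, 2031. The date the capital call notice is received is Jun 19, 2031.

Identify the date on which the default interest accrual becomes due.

The last day of the funding period: Jun 18, 2031 + 33 days = Jul 21, 2031.
Adding 25 calendar days to Jul 21, 2031 gives Aug 15, 2031, which is the last day of the appeal period.
The date on which the default interest accrual becomes due: 15 business days after Friday, Aug 15, 2031, skipping weekends — Aug 18, Aug 19, Aug 20, Aug 21, …, Sep 3, Sep 4, Sep 5 — lands on Friday, Sep 5, 2031.

Sep 5, 2031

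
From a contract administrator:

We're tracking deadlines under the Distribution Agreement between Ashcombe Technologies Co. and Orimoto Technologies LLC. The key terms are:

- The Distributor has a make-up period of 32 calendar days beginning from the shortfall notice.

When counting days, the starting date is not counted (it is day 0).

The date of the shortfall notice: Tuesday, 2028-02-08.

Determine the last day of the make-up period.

Adding 32 calendar days to 2028-02-08 gives 2028-03-11, which is the last day of the make-up period.

2028-03-11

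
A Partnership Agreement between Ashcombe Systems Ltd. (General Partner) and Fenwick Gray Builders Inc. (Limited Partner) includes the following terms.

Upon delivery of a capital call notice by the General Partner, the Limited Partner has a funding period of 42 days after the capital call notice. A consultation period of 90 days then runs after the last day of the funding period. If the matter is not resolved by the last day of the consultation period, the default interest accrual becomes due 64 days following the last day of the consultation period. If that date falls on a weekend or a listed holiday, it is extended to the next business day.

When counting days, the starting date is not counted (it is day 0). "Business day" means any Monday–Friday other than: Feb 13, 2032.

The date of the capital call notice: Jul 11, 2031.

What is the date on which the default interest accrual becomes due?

Jan 23, 2032

Adding 42 calendar days to Jul 11, 2031 gives Aug 22, 2031, which is the last day of the funding period.
Adding 90 calendar days to Aug 22, 2031 gives Nov 20, 2031, which is the last day of the consultation period.
The date on which the default interest accrual becomes due: Nov 20, 2031 + 64 days = Jan 23, 2032. Jan 23, 2032 is a Friday and is not a listed holiday, so no roll-forward applies.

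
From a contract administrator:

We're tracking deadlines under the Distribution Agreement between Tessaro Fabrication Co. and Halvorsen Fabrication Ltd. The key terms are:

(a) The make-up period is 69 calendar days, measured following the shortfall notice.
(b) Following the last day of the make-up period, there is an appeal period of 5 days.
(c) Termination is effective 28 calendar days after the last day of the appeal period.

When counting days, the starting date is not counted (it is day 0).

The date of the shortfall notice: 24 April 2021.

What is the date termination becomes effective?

4 August 2021

Adding 69 calendar days to 24 April 2021 gives 2 July 2021, which is the last day of the make-up period.
The last day of the appeal period: 5 calendar days after 2 July 2021 is 7 July 2021.
The date termination becomes effective: 28 calendar days after 7 July 2021 is 4 August 2021.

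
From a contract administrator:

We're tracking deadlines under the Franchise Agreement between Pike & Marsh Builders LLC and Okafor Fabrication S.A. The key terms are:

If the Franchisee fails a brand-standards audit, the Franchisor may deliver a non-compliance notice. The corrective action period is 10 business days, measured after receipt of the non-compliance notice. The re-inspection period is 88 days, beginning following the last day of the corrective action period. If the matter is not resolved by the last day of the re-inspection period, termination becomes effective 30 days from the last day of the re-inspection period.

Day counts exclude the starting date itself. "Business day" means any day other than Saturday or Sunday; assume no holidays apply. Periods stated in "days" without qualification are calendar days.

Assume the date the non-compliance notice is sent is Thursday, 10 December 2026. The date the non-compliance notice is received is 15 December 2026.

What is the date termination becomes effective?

26 April 2027

The last day of the corrective action period: 10 business days after Tuesday, 15 December 2026, skipping weekends — Dec 16, Dec 17, Dec 18, Dec 21, Dec 22, Dec 23, Dec 24, Dec 25, Dec 28, Dec 29 — lands on Tuesday, 29 December 2026.
The last day of the re-inspection period: 88 calendar days after 29 December 2026 is 27 March 2027.
The date termination becomes effective: 30 calendar days after 27 March 2027 is 26 April 2027.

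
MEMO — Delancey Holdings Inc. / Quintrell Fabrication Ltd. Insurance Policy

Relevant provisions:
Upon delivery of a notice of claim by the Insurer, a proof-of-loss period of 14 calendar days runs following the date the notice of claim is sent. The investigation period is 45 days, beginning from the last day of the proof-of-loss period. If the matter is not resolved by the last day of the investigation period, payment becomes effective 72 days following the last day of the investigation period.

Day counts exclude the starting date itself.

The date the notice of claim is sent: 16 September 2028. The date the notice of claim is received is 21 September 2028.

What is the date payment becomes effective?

Adding 14 calendar days to 16 September 2028 gives 30 September 2028, which is the last day of the proof-of-loss period.
Adding 45 calendar days to 30 September 2028 gives 14 November 2028, which is the last day of the investigation period.
Adding 72 calendar days to 14 November 2028 gives 25 January 2029, which is the date payment becomes effective.

25 January 2029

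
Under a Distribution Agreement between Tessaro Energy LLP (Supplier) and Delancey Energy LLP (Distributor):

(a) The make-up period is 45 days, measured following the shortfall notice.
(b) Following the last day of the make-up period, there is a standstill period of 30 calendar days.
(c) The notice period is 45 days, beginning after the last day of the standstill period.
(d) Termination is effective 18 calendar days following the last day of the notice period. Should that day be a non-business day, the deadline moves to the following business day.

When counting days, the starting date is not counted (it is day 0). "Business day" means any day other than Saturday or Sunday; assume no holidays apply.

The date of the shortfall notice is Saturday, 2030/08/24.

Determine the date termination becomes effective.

The last day of the make-up period: 2030/08/24 + 45 days = 2030/10/08.
The last day of the standstill period: 30 calendar days after 2030/10/08 is 2030/11/07.
The last day of the notice period: 45 calendar days after 2030/11/07 is 2030/12/22.
The date termination becomes effective: 18 calendar days after 2030/12/22 is 2031/01/09. 2031/01/09 is a Thursday, so no roll-forward applies.

2031/01/09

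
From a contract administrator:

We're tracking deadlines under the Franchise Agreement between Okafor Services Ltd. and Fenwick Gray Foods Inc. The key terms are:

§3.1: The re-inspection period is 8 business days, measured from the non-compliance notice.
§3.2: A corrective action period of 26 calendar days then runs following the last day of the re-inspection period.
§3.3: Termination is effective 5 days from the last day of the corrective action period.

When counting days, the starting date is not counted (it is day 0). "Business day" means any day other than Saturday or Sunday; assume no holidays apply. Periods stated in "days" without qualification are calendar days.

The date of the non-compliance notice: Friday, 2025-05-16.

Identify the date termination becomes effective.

The last day of the re-inspection period: counting 8 business days from Friday, 2025-05-16 (May 19, May 20, May 21, May 22, May 23, May 26, May 27, May 28, skipping weekends) reaches Wednesday, 2025-05-28.
Adding 26 calendar days to 2025-05-28 gives 2025-06-23, which is the last day of the corrective action period.
Adding 5 calendar days to 2025-06-23 gives 2025-06-28, which is the date termination becomes effective.

2025-06-28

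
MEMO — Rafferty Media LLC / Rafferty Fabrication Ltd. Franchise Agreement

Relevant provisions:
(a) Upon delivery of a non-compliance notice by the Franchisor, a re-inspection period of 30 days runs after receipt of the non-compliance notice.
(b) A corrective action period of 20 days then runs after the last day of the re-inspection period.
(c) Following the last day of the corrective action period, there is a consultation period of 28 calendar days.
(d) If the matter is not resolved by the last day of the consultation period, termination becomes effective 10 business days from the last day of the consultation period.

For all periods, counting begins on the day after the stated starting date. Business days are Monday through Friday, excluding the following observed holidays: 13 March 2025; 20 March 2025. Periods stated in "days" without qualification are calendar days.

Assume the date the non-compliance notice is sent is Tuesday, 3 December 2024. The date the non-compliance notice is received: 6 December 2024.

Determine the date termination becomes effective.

Adding 30 calendar days to 6 December 2024 gives 5 January 2025, which is the last day of the re-inspection period.
Adding 20 calendar days to 5 January 2025 gives 25 January 2025, which is the last day of the corrective action period.
Adding 28 calendar days to 25 January 2025 gives 22 February 2025, which is the last day of the consultation period.
From Saturday, 22 February 2025, 10 business days (Feb 24, Feb 25, Feb 26, Feb 27, Feb 28, Mar 3, Mar 4, Mar 5, Mar 6, Mar 7, skipping weekends) brings us to Friday, 7 March 2025, which is the date termination becomes effective.

7 March 2025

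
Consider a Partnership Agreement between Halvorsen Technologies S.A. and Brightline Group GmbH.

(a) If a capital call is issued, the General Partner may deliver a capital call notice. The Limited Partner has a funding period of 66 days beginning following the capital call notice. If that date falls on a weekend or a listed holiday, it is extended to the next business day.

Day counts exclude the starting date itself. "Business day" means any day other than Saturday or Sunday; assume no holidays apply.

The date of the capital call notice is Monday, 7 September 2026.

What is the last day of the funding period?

The last day of the funding period: 7 September 2026 + 66 days = 12 November 2026. 12 November 2026 is a Thursday, so no roll-forward applies.

12 November 2026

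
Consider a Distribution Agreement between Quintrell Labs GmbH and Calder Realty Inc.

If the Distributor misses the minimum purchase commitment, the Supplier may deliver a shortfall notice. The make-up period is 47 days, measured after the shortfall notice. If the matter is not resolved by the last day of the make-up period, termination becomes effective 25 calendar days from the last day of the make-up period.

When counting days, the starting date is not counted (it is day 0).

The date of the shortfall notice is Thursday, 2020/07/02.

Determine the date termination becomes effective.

2020/09/12

The last day of the make-up period: 47 calendar days after 2020/07/02 is 2020/08/18.
The date termination becomes effective: 25 calendar days after 2020/08/18 is 2020/09/12.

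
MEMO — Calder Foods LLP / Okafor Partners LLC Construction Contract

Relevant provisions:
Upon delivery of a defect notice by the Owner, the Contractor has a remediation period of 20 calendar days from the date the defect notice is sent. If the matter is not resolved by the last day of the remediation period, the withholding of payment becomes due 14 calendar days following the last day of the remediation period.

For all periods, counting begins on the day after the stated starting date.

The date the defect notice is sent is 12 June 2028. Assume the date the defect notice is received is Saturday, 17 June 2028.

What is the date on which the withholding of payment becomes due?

16 July 2028

The last day of the remediation period: 12 June 2028 + 20 days = 2 July 2028.
The date on which the withholding of payment becomes due: 14 calendar days after 2 July 2028 is 16 July 2028.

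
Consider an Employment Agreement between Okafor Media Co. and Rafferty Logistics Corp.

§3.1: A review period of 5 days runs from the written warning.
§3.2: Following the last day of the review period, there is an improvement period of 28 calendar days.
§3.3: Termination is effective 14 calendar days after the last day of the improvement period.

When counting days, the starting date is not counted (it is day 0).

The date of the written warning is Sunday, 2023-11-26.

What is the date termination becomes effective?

The last day of the review period: 5 calendar days after 2023-11-26 is 2023-12-01.
Adding 28 calendar days to 2023-12-01 gives 2023-12-29, which is the last day of the improvement period.
The date termination becomes effective: 2023-12-29 + 14 days = 2024-01-12.

2024-01-12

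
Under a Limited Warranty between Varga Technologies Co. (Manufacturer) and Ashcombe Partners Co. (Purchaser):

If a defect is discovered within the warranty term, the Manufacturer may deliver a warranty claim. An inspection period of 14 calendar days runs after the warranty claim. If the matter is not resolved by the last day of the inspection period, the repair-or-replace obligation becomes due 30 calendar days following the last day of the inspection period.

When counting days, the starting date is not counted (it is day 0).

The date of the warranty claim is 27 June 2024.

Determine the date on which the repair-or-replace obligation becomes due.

The last day of the inspection period: 27 June 2024 + 14 days = 11 July 2024.
The date on which the repair-or-replace obligation becomes due: 30 calendar days after 11 July 2024 is 10 August 2024.

10 August 2024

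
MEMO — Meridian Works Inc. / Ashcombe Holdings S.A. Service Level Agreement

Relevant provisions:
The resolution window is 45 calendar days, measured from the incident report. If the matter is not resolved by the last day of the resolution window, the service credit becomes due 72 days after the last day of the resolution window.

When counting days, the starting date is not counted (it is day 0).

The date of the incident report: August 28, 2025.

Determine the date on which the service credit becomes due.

December 23, 2025

The last day of the resolution window: August 28, 2025 + 45 days = October 12, 2025.
Adding 72 calendar days to October 12, 2025 gives December 23, 2025, which is the date on which the service credit becomes due.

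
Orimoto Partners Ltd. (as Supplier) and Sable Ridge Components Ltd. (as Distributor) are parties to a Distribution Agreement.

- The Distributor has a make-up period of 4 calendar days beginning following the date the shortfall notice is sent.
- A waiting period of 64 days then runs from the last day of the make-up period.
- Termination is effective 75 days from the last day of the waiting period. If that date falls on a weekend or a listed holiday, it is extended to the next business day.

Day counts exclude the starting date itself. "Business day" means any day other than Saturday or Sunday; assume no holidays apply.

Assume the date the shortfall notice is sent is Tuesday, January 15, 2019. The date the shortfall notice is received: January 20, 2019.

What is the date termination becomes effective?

June 7, 2019

The last day of the make-up period: January 15, 2019 + 4 days = January 19, 2019.
The last day of the waiting period: January 19, 2019 + 64 days = March 24, 2019.
Adding 75 calendar days to March 24, 2019 gives June 7, 2019, which is the date termination becomes effective. June 7, 2019 is a Friday, so no roll-forward applies.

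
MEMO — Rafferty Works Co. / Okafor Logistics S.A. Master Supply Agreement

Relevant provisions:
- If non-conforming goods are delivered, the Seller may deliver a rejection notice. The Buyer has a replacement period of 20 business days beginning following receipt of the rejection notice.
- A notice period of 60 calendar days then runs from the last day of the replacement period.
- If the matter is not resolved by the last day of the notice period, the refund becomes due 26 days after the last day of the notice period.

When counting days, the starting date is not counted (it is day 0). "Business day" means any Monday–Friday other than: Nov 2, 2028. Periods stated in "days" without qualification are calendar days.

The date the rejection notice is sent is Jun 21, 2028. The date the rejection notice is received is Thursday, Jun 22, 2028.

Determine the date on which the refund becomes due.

The last day of the replacement period: counting 20 business days from Thursday, Jun 22, 2028 (Jun 23, Jun 26, Jun 27, Jun 28, …, Jul 18, Jul 19, Jul 20, skipping weekends) reaches Thursday, Jul 20, 2028.
The last day of the notice period: Jul 20, 2028 + 60 days = Sep 18, 2028.
Adding 26 calendar days to Sep 18, 2028 gives Oct 14, 2028, which is the date on which the refund becomes due.

Oct 14, 2028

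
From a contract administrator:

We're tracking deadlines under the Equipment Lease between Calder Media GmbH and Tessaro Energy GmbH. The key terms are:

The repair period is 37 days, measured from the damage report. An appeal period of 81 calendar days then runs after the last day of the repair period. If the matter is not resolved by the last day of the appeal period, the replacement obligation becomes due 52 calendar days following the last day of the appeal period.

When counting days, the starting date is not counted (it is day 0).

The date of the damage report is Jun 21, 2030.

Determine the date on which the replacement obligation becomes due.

Dec 8, 2030

Adding 37 calendar days to Jun 21, 2030 gives Jul 28, 2030, which is the last day of the repair period.
The last day of the appeal period: 81 calendar days after Jul 28, 2030 is Oct 17, 2030.
Adding 52 calendar days to Oct 17, 2030 gives Dec 8, 2030, which is the date on which the replacement obligation becomes due.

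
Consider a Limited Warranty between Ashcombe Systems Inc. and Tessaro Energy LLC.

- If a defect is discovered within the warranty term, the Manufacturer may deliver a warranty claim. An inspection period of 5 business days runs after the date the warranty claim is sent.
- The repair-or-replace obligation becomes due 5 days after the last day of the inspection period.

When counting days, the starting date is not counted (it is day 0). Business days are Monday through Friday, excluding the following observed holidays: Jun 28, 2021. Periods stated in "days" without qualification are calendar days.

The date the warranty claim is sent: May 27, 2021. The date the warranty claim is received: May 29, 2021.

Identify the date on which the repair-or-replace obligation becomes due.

The last day of the inspection period: 5 business days after Thursday, May 27, 2021, skipping weekends — May 28, May 31, Jun 1, Jun 2, Jun 3 — lands on Thursday, Jun 3, 2021.
The date on which the repair-or-replace obligation becomes due: Jun 3, 2021 + 5 days = Jun 8, 2021.

Jun 8, 2021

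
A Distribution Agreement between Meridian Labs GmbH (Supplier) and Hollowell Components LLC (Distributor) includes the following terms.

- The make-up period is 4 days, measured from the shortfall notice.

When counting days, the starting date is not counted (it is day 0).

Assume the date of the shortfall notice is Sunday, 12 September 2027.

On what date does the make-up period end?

16 September 2027

Adding 4 calendar days to 12 September 2027 gives 16 September 2027, which is the last day of the make-up period.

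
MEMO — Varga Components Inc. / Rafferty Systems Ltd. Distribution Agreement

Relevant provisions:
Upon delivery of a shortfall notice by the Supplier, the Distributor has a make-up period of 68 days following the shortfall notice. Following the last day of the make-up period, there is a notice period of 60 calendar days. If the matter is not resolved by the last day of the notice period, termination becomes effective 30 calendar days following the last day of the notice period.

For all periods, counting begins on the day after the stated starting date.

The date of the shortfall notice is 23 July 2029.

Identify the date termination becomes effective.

28 December 2029

The last day of the make-up period: 23 July 2029 + 68 days = 29 September 2029.
The last day of the notice period: 29 September 2029 + 60 days = 28 November 2029.
The date termination becomes effective: 30 calendar days after 28 November 2029 is 28 December 2029.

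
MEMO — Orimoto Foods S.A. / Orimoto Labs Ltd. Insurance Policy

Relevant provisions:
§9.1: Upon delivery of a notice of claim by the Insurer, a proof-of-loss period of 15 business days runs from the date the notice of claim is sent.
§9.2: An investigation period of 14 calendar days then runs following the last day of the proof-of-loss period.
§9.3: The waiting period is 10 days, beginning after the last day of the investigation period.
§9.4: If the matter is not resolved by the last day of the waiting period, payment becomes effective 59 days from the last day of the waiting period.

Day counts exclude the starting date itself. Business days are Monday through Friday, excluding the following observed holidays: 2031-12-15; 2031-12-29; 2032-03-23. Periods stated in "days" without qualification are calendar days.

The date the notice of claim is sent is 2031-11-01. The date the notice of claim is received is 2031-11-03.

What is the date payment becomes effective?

2032-02-12

From Saturday, 2031-11-01, 15 business days (Nov 3, Nov 4, Nov 5, Nov 6, …, Nov 19, Nov 20, Nov 21, skipping weekends) brings us to Friday, 2031-11-21, which is the last day of the proof-of-loss period.
The last day of the investigation period: 2031-11-21 + 14 days = 2031-12-05.
The last day of the waiting period: 2031-12-05 + 10 days = 2031-12-15.
The date payment becomes effective: 2031-12-15 + 59 days = 2032-02-12.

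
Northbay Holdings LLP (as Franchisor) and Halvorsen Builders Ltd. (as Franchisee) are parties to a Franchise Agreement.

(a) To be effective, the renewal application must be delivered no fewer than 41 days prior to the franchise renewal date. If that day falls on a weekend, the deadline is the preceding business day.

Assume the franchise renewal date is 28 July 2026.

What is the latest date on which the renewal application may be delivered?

17 June 2026

Counting back 41 calendar days from 28 July 2026 gives 17 June 2026. That is a Wednesday, so no adjustment is needed.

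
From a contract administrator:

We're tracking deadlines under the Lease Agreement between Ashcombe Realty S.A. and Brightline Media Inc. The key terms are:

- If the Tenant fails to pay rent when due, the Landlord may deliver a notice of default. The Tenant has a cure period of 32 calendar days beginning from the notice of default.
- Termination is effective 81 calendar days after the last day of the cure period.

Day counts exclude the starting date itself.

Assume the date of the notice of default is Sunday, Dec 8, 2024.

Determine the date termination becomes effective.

The last day of the cure period: 32 calendar days after Dec 8, 2024 is Jan 9, 2025.
The date termination becomes effective: 81 calendar days after Jan 9, 2025 is Mar 31, 2025.

Mar 31, 2025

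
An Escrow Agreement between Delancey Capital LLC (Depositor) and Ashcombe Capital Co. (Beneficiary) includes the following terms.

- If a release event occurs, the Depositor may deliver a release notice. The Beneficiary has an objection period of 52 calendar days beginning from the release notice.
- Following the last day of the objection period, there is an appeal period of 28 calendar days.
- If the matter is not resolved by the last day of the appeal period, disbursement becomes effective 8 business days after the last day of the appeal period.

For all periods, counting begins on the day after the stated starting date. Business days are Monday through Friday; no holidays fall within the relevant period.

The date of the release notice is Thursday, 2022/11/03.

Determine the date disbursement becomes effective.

2023/02/01

The last day of the objection period: 2022/11/03 + 52 days = 2022/12/25.
The last day of the appeal period: 28 calendar days after 2022/12/25 is 2023/01/22.
The date disbursement becomes effective: 8 business days after Sunday, 2023/01/22, skipping weekends — Jan 23, Jan 24, Jan 25, Jan 26, Jan 27, Jan 30, Jan 31, Feb 1 — lands on Wednesday, 2023/02/01.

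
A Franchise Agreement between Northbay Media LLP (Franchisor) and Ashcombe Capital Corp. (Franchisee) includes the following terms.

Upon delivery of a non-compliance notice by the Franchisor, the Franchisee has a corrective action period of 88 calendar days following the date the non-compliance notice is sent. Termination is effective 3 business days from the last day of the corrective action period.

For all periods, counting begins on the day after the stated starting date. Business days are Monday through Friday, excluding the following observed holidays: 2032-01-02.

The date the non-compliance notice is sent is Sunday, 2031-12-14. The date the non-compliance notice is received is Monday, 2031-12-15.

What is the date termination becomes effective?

The last day of the corrective action period: 88 calendar days after 2031-12-14 is 2032-03-11.
The date termination becomes effective: 3 business days after Thursday, 2032-03-11, skipping weekends — Mar 12, Mar 15, Mar 16 — lands on Tuesday, 2032-03-16.

2032-03-16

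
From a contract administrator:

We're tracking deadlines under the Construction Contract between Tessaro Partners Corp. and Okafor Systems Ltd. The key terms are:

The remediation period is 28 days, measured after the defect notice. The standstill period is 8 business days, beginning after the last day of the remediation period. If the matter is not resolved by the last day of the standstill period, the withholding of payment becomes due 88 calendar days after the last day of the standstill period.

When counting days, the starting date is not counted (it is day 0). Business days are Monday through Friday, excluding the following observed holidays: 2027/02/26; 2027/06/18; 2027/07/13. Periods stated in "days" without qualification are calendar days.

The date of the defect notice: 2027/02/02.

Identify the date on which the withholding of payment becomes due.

2027/06/08

The last day of the remediation period: 28 calendar days after 2027/02/02 is 2027/03/02.
The last day of the standstill period: counting 8 business days from Tuesday, 2027/03/02 (Mar 3, Mar 4, Mar 5, Mar 8, Mar 9, Mar 10, Mar 11, Mar 12, skipping weekends) reaches Friday, 2027/03/12.
The date on which the withholding of payment becomes due: 88 calendar days after 2027/03/12 is 2027/06/08.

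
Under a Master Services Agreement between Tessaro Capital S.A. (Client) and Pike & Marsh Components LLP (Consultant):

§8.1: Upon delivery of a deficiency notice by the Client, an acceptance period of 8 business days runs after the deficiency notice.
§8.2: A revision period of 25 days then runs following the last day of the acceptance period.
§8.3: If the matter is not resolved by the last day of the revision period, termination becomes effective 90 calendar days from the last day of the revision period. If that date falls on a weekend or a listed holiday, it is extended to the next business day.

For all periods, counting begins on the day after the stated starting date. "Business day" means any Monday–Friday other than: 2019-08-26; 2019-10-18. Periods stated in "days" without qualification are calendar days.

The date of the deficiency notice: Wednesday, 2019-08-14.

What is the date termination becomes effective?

The last day of the acceptance period: 8 business days after Wednesday, 2019-08-14, skipping weekends and the listed holiday on Aug 26 — Aug 15, Aug 16, Aug 19, Aug 20, Aug 21, Aug 22, Aug 23, Aug 27 — lands on Tuesday, 2019-08-27.
The last day of the revision period: 25 calendar days after 2019-08-27 is 2019-09-21.
The date termination becomes effective: 2019-09-21 + 90 days = 2019-12-20. 2019-12-20 is a Friday and is not a listed holiday, so no roll-forward applies.

2019-12-20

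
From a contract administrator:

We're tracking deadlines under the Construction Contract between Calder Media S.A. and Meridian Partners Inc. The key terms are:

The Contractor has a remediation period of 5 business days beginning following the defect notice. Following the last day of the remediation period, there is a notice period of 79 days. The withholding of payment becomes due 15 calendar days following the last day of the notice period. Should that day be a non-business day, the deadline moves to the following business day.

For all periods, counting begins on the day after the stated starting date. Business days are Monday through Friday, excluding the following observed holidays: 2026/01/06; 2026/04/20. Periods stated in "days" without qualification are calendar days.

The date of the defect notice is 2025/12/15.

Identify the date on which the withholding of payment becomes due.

The last day of the remediation period: 5 business days after Monday, 2025/12/15, skipping weekends — Dec 16, Dec 17, Dec 18, Dec 19, Dec 22 — lands on Monday, 2025/12/22.
The last day of the notice period: 2025/12/22 + 79 days = 2026/03/11.
The date on which the withholding of payment becomes due: 2026/03/11 + 15 days = 2026/03/26. 2026/03/26 is a Thursday and is not a listed holiday, so no roll-forward applies.

2026/03/26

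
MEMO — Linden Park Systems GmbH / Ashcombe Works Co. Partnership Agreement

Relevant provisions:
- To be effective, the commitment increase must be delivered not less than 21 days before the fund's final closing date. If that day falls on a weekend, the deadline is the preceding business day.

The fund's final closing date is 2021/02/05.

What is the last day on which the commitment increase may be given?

2021/02/05 minus 21 days is 2021/01/15. That is a Friday, so no adjustment is needed.

2021/01/15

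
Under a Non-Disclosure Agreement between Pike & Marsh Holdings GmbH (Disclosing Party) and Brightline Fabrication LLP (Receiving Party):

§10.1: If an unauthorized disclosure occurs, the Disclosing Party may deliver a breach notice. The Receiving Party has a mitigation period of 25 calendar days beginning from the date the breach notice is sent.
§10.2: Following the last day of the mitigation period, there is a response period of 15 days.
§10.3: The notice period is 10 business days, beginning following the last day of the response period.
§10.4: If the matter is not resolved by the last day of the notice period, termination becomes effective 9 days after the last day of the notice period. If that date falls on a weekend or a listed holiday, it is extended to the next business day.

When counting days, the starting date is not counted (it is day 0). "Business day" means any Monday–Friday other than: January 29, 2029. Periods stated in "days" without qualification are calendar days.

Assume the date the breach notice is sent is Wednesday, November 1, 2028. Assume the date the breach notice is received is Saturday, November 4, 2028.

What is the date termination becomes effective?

January 3, 2029

The last day of the mitigation period: November 1, 2028 + 25 days = November 26, 2028.
The last day of the response period: 15 calendar days after November 26, 2028 is December 11, 2028.
The last day of the notice period: 10 business days after Monday, December 11, 2028, skipping weekends — Dec 12, Dec 13, Dec 14, Dec 15, Dec 18, Dec 19, Dec 20, Dec 21, Dec 22, Dec 25 — lands on Monday, December 25, 2028.
The date termination becomes effective: 9 calendar days after December 25, 2028 is January 3, 2029. January 3, 2029 is a Wednesday and is not a listed holiday, so no roll-forward applies.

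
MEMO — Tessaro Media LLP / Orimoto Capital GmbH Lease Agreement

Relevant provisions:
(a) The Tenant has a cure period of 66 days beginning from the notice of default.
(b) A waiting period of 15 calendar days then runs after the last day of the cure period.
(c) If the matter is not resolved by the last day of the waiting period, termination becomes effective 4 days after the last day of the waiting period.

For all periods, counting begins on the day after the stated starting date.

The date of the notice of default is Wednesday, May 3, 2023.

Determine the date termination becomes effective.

The last day of the cure period: 66 calendar days after May 3, 2023 is July 8, 2023.
The last day of the waiting period: 15 calendar days after July 8, 2023 is July 23, 2023.
Adding 4 calendar days to July 23, 2023 gives July 27, 2023, which is the date termination becomes effective.

July 27, 2023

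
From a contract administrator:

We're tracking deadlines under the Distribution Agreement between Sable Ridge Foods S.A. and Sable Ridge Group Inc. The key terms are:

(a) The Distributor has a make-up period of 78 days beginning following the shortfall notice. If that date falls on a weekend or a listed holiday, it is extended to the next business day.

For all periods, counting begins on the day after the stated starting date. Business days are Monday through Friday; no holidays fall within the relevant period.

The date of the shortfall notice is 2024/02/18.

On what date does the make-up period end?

The last day of the make-up period: 78 calendar days after 2024/02/18 is 2024/05/06. 2024/05/06 is a Monday, so no roll-forward applies.

2024/05/06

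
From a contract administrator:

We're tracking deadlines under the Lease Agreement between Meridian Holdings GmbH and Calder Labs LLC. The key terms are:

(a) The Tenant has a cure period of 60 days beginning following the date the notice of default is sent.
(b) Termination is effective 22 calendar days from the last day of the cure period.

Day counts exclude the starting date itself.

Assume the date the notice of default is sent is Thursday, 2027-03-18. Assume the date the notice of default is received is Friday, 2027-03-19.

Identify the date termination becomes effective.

2027-06-08

The last day of the cure period: 60 calendar days after 2027-03-18 is 2027-05-17.
Adding 22 calendar days to 2027-05-17 gives 2027-06-08, which is the date termination becomes effective.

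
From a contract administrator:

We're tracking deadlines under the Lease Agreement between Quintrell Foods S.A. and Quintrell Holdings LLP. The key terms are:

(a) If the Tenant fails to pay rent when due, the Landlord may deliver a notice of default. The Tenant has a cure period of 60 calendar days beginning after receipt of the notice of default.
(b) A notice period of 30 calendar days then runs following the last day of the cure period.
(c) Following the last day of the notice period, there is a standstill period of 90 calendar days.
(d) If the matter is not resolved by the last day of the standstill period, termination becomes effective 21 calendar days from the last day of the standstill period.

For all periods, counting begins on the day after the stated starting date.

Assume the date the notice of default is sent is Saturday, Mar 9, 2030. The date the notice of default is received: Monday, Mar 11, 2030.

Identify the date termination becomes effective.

Sep 28, 2030

The last day of the cure period: 60 calendar days after Mar 11, 2030 is May 10, 2030.
Adding 30 calendar days to May 10, 2030 gives Jun 9, 2030, which is the last day of the notice period.
The last day of the standstill period: Jun 9, 2030 + 90 days = Sep 7, 2030.
Adding 21 calendar days to Sep 7, 2030 gives Sep 28, 2030, which is the date termination becomes effective.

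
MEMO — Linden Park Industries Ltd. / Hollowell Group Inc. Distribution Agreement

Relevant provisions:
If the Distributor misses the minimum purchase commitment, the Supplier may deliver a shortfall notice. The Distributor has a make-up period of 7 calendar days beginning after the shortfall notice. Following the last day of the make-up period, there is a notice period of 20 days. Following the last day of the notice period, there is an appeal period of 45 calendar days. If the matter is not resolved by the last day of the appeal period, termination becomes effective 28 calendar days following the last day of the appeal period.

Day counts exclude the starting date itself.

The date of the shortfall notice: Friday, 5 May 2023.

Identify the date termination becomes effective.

13 August 2023

Adding 7 calendar days to 5 May 2023 gives 12 May 2023, which is the last day of the make-up period.
Adding 20 calendar days to 12 May 2023 gives 1 June 2023, which is the last day of the notice period.
The last day of the appeal period: 1 June 2023 + 45 days = 16 July 2023.
Adding 28 calendar days to 16 July 2023 gives 13 August 2023, which is the date termination becomes effective.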